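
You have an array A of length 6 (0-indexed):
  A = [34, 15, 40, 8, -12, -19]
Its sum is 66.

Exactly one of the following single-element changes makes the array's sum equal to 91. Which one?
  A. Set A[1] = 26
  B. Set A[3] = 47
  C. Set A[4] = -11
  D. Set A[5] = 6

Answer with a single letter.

Option A: A[1] 15->26, delta=11, new_sum=66+(11)=77
Option B: A[3] 8->47, delta=39, new_sum=66+(39)=105
Option C: A[4] -12->-11, delta=1, new_sum=66+(1)=67
Option D: A[5] -19->6, delta=25, new_sum=66+(25)=91 <-- matches target

Answer: D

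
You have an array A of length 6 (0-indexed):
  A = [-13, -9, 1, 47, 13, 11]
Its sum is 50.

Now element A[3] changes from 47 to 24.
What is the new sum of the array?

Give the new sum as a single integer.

Old value at index 3: 47
New value at index 3: 24
Delta = 24 - 47 = -23
New sum = old_sum + delta = 50 + (-23) = 27

Answer: 27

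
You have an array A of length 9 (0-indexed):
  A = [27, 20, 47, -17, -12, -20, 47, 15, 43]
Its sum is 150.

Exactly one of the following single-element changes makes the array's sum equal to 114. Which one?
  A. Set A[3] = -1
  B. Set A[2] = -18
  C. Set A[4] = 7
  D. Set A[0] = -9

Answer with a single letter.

Answer: D

Derivation:
Option A: A[3] -17->-1, delta=16, new_sum=150+(16)=166
Option B: A[2] 47->-18, delta=-65, new_sum=150+(-65)=85
Option C: A[4] -12->7, delta=19, new_sum=150+(19)=169
Option D: A[0] 27->-9, delta=-36, new_sum=150+(-36)=114 <-- matches target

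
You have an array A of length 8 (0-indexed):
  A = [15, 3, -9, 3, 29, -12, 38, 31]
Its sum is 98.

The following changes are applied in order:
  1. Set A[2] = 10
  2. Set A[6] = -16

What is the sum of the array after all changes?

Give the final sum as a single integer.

Initial sum: 98
Change 1: A[2] -9 -> 10, delta = 19, sum = 117
Change 2: A[6] 38 -> -16, delta = -54, sum = 63

Answer: 63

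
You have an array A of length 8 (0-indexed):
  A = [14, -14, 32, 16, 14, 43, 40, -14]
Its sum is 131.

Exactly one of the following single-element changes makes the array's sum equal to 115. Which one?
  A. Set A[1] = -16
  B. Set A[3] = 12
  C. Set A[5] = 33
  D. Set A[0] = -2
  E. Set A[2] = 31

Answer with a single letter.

Answer: D

Derivation:
Option A: A[1] -14->-16, delta=-2, new_sum=131+(-2)=129
Option B: A[3] 16->12, delta=-4, new_sum=131+(-4)=127
Option C: A[5] 43->33, delta=-10, new_sum=131+(-10)=121
Option D: A[0] 14->-2, delta=-16, new_sum=131+(-16)=115 <-- matches target
Option E: A[2] 32->31, delta=-1, new_sum=131+(-1)=130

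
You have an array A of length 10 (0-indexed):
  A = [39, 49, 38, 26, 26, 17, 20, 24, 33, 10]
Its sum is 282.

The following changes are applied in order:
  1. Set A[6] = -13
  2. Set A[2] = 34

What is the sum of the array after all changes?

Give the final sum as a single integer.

Initial sum: 282
Change 1: A[6] 20 -> -13, delta = -33, sum = 249
Change 2: A[2] 38 -> 34, delta = -4, sum = 245

Answer: 245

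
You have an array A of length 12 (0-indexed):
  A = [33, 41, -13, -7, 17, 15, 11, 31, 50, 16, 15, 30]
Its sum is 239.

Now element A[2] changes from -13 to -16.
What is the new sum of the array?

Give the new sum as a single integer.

Old value at index 2: -13
New value at index 2: -16
Delta = -16 - -13 = -3
New sum = old_sum + delta = 239 + (-3) = 236

Answer: 236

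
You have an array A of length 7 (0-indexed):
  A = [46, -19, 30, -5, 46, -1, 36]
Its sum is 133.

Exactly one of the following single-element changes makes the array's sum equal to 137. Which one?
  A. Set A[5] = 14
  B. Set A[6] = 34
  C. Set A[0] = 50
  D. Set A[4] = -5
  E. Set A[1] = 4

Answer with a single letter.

Answer: C

Derivation:
Option A: A[5] -1->14, delta=15, new_sum=133+(15)=148
Option B: A[6] 36->34, delta=-2, new_sum=133+(-2)=131
Option C: A[0] 46->50, delta=4, new_sum=133+(4)=137 <-- matches target
Option D: A[4] 46->-5, delta=-51, new_sum=133+(-51)=82
Option E: A[1] -19->4, delta=23, new_sum=133+(23)=156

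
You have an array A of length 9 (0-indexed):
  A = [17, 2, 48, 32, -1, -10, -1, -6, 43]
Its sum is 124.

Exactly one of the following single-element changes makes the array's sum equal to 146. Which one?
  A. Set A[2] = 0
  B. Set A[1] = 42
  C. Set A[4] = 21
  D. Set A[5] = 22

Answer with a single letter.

Option A: A[2] 48->0, delta=-48, new_sum=124+(-48)=76
Option B: A[1] 2->42, delta=40, new_sum=124+(40)=164
Option C: A[4] -1->21, delta=22, new_sum=124+(22)=146 <-- matches target
Option D: A[5] -10->22, delta=32, new_sum=124+(32)=156

Answer: C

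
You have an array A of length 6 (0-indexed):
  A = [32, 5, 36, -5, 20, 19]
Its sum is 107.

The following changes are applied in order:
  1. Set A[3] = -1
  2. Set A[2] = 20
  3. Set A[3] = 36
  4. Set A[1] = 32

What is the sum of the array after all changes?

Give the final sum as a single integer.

Initial sum: 107
Change 1: A[3] -5 -> -1, delta = 4, sum = 111
Change 2: A[2] 36 -> 20, delta = -16, sum = 95
Change 3: A[3] -1 -> 36, delta = 37, sum = 132
Change 4: A[1] 5 -> 32, delta = 27, sum = 159

Answer: 159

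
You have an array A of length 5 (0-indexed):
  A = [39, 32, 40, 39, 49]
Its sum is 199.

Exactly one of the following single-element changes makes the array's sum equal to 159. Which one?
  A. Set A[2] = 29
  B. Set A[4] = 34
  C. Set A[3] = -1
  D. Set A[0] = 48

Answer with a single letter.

Option A: A[2] 40->29, delta=-11, new_sum=199+(-11)=188
Option B: A[4] 49->34, delta=-15, new_sum=199+(-15)=184
Option C: A[3] 39->-1, delta=-40, new_sum=199+(-40)=159 <-- matches target
Option D: A[0] 39->48, delta=9, new_sum=199+(9)=208

Answer: C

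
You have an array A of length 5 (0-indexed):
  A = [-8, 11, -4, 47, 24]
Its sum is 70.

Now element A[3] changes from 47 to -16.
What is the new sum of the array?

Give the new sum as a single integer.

Answer: 7

Derivation:
Old value at index 3: 47
New value at index 3: -16
Delta = -16 - 47 = -63
New sum = old_sum + delta = 70 + (-63) = 7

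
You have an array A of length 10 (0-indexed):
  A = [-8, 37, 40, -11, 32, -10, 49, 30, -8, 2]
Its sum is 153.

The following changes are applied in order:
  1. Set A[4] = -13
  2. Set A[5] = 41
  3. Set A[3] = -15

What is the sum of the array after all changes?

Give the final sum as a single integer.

Answer: 155

Derivation:
Initial sum: 153
Change 1: A[4] 32 -> -13, delta = -45, sum = 108
Change 2: A[5] -10 -> 41, delta = 51, sum = 159
Change 3: A[3] -11 -> -15, delta = -4, sum = 155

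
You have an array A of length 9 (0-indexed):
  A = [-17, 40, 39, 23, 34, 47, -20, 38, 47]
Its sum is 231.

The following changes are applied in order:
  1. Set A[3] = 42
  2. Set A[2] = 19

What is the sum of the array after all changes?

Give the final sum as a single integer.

Initial sum: 231
Change 1: A[3] 23 -> 42, delta = 19, sum = 250
Change 2: A[2] 39 -> 19, delta = -20, sum = 230

Answer: 230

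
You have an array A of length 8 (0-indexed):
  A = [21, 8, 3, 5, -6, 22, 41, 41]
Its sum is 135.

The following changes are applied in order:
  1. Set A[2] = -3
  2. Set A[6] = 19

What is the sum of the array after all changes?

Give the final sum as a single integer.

Initial sum: 135
Change 1: A[2] 3 -> -3, delta = -6, sum = 129
Change 2: A[6] 41 -> 19, delta = -22, sum = 107

Answer: 107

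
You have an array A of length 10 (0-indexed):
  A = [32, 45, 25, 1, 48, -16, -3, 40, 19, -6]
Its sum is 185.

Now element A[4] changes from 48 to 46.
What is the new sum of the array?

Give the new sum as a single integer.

Old value at index 4: 48
New value at index 4: 46
Delta = 46 - 48 = -2
New sum = old_sum + delta = 185 + (-2) = 183

Answer: 183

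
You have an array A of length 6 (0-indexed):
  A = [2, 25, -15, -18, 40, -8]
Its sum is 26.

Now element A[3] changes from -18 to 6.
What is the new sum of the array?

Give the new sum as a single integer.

Answer: 50

Derivation:
Old value at index 3: -18
New value at index 3: 6
Delta = 6 - -18 = 24
New sum = old_sum + delta = 26 + (24) = 50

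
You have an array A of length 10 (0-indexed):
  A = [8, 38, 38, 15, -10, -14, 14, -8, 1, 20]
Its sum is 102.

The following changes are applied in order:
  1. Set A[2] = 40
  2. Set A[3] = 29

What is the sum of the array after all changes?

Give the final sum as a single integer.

Initial sum: 102
Change 1: A[2] 38 -> 40, delta = 2, sum = 104
Change 2: A[3] 15 -> 29, delta = 14, sum = 118

Answer: 118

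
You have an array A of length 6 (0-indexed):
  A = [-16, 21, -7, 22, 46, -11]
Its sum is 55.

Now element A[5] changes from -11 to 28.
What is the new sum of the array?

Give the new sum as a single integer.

Answer: 94

Derivation:
Old value at index 5: -11
New value at index 5: 28
Delta = 28 - -11 = 39
New sum = old_sum + delta = 55 + (39) = 94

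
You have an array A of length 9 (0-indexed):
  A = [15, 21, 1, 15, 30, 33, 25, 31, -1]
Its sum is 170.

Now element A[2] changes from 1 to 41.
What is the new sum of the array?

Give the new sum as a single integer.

Answer: 210

Derivation:
Old value at index 2: 1
New value at index 2: 41
Delta = 41 - 1 = 40
New sum = old_sum + delta = 170 + (40) = 210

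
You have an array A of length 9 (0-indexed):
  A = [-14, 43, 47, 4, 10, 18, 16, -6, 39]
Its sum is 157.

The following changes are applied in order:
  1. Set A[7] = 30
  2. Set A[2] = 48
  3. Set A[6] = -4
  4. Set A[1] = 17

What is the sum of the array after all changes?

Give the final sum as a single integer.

Answer: 148

Derivation:
Initial sum: 157
Change 1: A[7] -6 -> 30, delta = 36, sum = 193
Change 2: A[2] 47 -> 48, delta = 1, sum = 194
Change 3: A[6] 16 -> -4, delta = -20, sum = 174
Change 4: A[1] 43 -> 17, delta = -26, sum = 148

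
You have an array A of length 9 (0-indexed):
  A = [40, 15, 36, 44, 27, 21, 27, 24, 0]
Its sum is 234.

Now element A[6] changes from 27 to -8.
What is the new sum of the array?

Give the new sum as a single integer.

Old value at index 6: 27
New value at index 6: -8
Delta = -8 - 27 = -35
New sum = old_sum + delta = 234 + (-35) = 199

Answer: 199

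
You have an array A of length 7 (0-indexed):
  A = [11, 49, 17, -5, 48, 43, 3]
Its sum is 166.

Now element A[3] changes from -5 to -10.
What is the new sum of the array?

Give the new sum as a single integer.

Answer: 161

Derivation:
Old value at index 3: -5
New value at index 3: -10
Delta = -10 - -5 = -5
New sum = old_sum + delta = 166 + (-5) = 161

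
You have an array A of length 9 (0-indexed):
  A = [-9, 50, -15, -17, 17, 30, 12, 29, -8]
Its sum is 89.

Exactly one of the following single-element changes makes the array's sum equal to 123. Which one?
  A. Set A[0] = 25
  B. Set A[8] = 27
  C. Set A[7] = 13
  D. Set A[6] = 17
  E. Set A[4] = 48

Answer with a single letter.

Option A: A[0] -9->25, delta=34, new_sum=89+(34)=123 <-- matches target
Option B: A[8] -8->27, delta=35, new_sum=89+(35)=124
Option C: A[7] 29->13, delta=-16, new_sum=89+(-16)=73
Option D: A[6] 12->17, delta=5, new_sum=89+(5)=94
Option E: A[4] 17->48, delta=31, new_sum=89+(31)=120

Answer: A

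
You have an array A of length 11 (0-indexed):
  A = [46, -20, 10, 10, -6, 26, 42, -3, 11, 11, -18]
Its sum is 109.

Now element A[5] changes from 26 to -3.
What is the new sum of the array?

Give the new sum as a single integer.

Answer: 80

Derivation:
Old value at index 5: 26
New value at index 5: -3
Delta = -3 - 26 = -29
New sum = old_sum + delta = 109 + (-29) = 80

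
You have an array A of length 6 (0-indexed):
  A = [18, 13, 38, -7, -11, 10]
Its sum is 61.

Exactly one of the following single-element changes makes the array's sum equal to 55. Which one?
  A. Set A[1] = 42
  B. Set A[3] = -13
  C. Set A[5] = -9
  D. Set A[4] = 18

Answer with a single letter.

Answer: B

Derivation:
Option A: A[1] 13->42, delta=29, new_sum=61+(29)=90
Option B: A[3] -7->-13, delta=-6, new_sum=61+(-6)=55 <-- matches target
Option C: A[5] 10->-9, delta=-19, new_sum=61+(-19)=42
Option D: A[4] -11->18, delta=29, new_sum=61+(29)=90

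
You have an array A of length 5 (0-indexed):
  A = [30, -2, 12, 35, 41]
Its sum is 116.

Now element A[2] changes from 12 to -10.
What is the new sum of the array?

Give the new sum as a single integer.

Answer: 94

Derivation:
Old value at index 2: 12
New value at index 2: -10
Delta = -10 - 12 = -22
New sum = old_sum + delta = 116 + (-22) = 94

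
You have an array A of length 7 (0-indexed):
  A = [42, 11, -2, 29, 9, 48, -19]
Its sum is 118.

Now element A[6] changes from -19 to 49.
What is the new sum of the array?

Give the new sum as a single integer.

Old value at index 6: -19
New value at index 6: 49
Delta = 49 - -19 = 68
New sum = old_sum + delta = 118 + (68) = 186

Answer: 186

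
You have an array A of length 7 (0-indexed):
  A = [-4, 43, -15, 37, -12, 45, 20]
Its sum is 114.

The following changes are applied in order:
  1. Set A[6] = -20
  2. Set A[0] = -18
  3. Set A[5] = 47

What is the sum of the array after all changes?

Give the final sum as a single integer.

Initial sum: 114
Change 1: A[6] 20 -> -20, delta = -40, sum = 74
Change 2: A[0] -4 -> -18, delta = -14, sum = 60
Change 3: A[5] 45 -> 47, delta = 2, sum = 62

Answer: 62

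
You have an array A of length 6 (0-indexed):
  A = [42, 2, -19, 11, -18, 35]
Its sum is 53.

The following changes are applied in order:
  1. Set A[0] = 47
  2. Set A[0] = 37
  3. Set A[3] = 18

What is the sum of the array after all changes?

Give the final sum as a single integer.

Initial sum: 53
Change 1: A[0] 42 -> 47, delta = 5, sum = 58
Change 2: A[0] 47 -> 37, delta = -10, sum = 48
Change 3: A[3] 11 -> 18, delta = 7, sum = 55

Answer: 55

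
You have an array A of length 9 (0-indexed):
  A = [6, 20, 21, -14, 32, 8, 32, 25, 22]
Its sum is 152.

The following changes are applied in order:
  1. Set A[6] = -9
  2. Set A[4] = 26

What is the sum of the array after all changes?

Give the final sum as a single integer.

Initial sum: 152
Change 1: A[6] 32 -> -9, delta = -41, sum = 111
Change 2: A[4] 32 -> 26, delta = -6, sum = 105

Answer: 105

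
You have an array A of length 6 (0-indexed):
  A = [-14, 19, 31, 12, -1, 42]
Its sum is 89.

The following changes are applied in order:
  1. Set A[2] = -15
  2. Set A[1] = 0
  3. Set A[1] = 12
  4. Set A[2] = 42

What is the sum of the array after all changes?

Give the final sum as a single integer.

Initial sum: 89
Change 1: A[2] 31 -> -15, delta = -46, sum = 43
Change 2: A[1] 19 -> 0, delta = -19, sum = 24
Change 3: A[1] 0 -> 12, delta = 12, sum = 36
Change 4: A[2] -15 -> 42, delta = 57, sum = 93

Answer: 93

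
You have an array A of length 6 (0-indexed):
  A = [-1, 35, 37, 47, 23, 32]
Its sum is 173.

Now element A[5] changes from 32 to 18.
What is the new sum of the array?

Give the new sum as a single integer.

Old value at index 5: 32
New value at index 5: 18
Delta = 18 - 32 = -14
New sum = old_sum + delta = 173 + (-14) = 159

Answer: 159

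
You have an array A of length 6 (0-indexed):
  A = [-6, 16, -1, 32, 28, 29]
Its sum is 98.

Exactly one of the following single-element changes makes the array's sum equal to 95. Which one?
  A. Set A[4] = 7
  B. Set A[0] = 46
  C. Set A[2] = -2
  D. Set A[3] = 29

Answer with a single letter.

Option A: A[4] 28->7, delta=-21, new_sum=98+(-21)=77
Option B: A[0] -6->46, delta=52, new_sum=98+(52)=150
Option C: A[2] -1->-2, delta=-1, new_sum=98+(-1)=97
Option D: A[3] 32->29, delta=-3, new_sum=98+(-3)=95 <-- matches target

Answer: D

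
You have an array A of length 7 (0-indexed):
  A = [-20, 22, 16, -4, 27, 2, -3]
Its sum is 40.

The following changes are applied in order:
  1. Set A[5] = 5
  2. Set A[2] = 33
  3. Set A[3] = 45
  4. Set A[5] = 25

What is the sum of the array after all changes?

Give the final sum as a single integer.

Initial sum: 40
Change 1: A[5] 2 -> 5, delta = 3, sum = 43
Change 2: A[2] 16 -> 33, delta = 17, sum = 60
Change 3: A[3] -4 -> 45, delta = 49, sum = 109
Change 4: A[5] 5 -> 25, delta = 20, sum = 129

Answer: 129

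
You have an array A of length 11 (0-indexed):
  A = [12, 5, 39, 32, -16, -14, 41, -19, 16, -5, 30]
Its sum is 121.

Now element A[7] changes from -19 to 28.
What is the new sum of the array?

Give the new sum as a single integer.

Answer: 168

Derivation:
Old value at index 7: -19
New value at index 7: 28
Delta = 28 - -19 = 47
New sum = old_sum + delta = 121 + (47) = 168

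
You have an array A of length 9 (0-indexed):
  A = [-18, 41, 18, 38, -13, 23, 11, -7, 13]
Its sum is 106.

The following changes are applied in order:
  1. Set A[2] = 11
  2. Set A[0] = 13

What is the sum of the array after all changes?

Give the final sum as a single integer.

Initial sum: 106
Change 1: A[2] 18 -> 11, delta = -7, sum = 99
Change 2: A[0] -18 -> 13, delta = 31, sum = 130

Answer: 130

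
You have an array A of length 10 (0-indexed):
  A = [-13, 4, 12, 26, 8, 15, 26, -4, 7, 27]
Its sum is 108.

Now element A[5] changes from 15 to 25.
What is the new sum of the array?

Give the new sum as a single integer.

Answer: 118

Derivation:
Old value at index 5: 15
New value at index 5: 25
Delta = 25 - 15 = 10
New sum = old_sum + delta = 108 + (10) = 118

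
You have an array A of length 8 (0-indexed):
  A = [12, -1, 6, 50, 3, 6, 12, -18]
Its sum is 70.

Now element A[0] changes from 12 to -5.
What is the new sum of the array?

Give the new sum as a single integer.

Old value at index 0: 12
New value at index 0: -5
Delta = -5 - 12 = -17
New sum = old_sum + delta = 70 + (-17) = 53

Answer: 53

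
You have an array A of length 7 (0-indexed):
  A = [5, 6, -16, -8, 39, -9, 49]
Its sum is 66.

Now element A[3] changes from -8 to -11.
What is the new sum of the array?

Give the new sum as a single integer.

Answer: 63

Derivation:
Old value at index 3: -8
New value at index 3: -11
Delta = -11 - -8 = -3
New sum = old_sum + delta = 66 + (-3) = 63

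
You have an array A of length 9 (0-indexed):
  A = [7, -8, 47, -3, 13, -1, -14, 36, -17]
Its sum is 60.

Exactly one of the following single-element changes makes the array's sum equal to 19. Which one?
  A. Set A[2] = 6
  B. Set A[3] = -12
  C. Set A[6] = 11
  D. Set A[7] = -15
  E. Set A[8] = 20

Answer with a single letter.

Answer: A

Derivation:
Option A: A[2] 47->6, delta=-41, new_sum=60+(-41)=19 <-- matches target
Option B: A[3] -3->-12, delta=-9, new_sum=60+(-9)=51
Option C: A[6] -14->11, delta=25, new_sum=60+(25)=85
Option D: A[7] 36->-15, delta=-51, new_sum=60+(-51)=9
Option E: A[8] -17->20, delta=37, new_sum=60+(37)=97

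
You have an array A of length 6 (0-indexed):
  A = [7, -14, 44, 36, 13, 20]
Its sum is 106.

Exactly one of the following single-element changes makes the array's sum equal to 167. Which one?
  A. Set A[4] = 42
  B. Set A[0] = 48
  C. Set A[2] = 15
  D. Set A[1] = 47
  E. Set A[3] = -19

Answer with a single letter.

Option A: A[4] 13->42, delta=29, new_sum=106+(29)=135
Option B: A[0] 7->48, delta=41, new_sum=106+(41)=147
Option C: A[2] 44->15, delta=-29, new_sum=106+(-29)=77
Option D: A[1] -14->47, delta=61, new_sum=106+(61)=167 <-- matches target
Option E: A[3] 36->-19, delta=-55, new_sum=106+(-55)=51

Answer: D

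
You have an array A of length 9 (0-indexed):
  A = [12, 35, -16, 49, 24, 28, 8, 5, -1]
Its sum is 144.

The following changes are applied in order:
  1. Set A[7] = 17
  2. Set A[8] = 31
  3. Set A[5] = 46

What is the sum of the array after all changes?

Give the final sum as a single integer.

Initial sum: 144
Change 1: A[7] 5 -> 17, delta = 12, sum = 156
Change 2: A[8] -1 -> 31, delta = 32, sum = 188
Change 3: A[5] 28 -> 46, delta = 18, sum = 206

Answer: 206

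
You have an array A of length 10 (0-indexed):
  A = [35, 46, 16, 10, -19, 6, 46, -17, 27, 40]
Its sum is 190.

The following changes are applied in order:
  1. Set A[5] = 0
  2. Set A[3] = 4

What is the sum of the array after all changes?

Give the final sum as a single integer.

Answer: 178

Derivation:
Initial sum: 190
Change 1: A[5] 6 -> 0, delta = -6, sum = 184
Change 2: A[3] 10 -> 4, delta = -6, sum = 178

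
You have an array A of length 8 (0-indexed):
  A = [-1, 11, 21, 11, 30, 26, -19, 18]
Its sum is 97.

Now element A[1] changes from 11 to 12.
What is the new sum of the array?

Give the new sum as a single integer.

Old value at index 1: 11
New value at index 1: 12
Delta = 12 - 11 = 1
New sum = old_sum + delta = 97 + (1) = 98

Answer: 98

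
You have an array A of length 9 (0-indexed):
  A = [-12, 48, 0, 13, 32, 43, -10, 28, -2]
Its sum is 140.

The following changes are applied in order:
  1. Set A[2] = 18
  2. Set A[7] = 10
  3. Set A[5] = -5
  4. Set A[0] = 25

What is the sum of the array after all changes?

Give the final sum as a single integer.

Answer: 129

Derivation:
Initial sum: 140
Change 1: A[2] 0 -> 18, delta = 18, sum = 158
Change 2: A[7] 28 -> 10, delta = -18, sum = 140
Change 3: A[5] 43 -> -5, delta = -48, sum = 92
Change 4: A[0] -12 -> 25, delta = 37, sum = 129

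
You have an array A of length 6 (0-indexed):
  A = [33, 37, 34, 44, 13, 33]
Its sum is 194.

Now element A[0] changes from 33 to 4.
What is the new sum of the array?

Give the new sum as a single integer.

Old value at index 0: 33
New value at index 0: 4
Delta = 4 - 33 = -29
New sum = old_sum + delta = 194 + (-29) = 165

Answer: 165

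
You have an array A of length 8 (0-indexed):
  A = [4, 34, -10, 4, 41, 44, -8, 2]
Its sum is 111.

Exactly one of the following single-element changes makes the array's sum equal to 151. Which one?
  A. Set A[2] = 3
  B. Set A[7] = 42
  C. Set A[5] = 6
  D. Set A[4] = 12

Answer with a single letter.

Option A: A[2] -10->3, delta=13, new_sum=111+(13)=124
Option B: A[7] 2->42, delta=40, new_sum=111+(40)=151 <-- matches target
Option C: A[5] 44->6, delta=-38, new_sum=111+(-38)=73
Option D: A[4] 41->12, delta=-29, new_sum=111+(-29)=82

Answer: B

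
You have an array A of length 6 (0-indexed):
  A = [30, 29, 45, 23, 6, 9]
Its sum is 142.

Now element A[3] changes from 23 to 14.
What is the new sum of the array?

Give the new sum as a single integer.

Old value at index 3: 23
New value at index 3: 14
Delta = 14 - 23 = -9
New sum = old_sum + delta = 142 + (-9) = 133

Answer: 133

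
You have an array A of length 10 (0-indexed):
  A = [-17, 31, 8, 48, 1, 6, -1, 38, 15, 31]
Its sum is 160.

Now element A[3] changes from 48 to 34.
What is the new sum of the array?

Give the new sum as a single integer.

Old value at index 3: 48
New value at index 3: 34
Delta = 34 - 48 = -14
New sum = old_sum + delta = 160 + (-14) = 146

Answer: 146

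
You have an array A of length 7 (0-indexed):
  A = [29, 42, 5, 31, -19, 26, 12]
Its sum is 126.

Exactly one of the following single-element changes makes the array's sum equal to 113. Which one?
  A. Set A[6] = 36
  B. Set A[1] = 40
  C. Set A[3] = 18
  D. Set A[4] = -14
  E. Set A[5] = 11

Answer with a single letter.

Option A: A[6] 12->36, delta=24, new_sum=126+(24)=150
Option B: A[1] 42->40, delta=-2, new_sum=126+(-2)=124
Option C: A[3] 31->18, delta=-13, new_sum=126+(-13)=113 <-- matches target
Option D: A[4] -19->-14, delta=5, new_sum=126+(5)=131
Option E: A[5] 26->11, delta=-15, new_sum=126+(-15)=111

Answer: C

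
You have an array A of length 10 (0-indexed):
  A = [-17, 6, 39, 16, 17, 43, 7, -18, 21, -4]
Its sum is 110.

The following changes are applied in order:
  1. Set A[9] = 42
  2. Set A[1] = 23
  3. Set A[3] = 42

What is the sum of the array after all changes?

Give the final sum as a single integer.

Answer: 199

Derivation:
Initial sum: 110
Change 1: A[9] -4 -> 42, delta = 46, sum = 156
Change 2: A[1] 6 -> 23, delta = 17, sum = 173
Change 3: A[3] 16 -> 42, delta = 26, sum = 199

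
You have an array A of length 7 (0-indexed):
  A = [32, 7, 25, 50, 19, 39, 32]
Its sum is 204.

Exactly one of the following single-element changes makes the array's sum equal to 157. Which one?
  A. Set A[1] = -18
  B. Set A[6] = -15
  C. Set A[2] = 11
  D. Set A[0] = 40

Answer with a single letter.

Option A: A[1] 7->-18, delta=-25, new_sum=204+(-25)=179
Option B: A[6] 32->-15, delta=-47, new_sum=204+(-47)=157 <-- matches target
Option C: A[2] 25->11, delta=-14, new_sum=204+(-14)=190
Option D: A[0] 32->40, delta=8, new_sum=204+(8)=212

Answer: B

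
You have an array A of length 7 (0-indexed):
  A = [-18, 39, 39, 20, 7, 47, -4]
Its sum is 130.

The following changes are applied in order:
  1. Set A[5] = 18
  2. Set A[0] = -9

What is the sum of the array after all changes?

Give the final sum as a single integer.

Initial sum: 130
Change 1: A[5] 47 -> 18, delta = -29, sum = 101
Change 2: A[0] -18 -> -9, delta = 9, sum = 110

Answer: 110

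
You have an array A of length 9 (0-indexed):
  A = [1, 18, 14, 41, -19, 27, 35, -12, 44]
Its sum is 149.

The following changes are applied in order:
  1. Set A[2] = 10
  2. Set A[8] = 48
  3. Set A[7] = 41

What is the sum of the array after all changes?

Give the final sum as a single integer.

Initial sum: 149
Change 1: A[2] 14 -> 10, delta = -4, sum = 145
Change 2: A[8] 44 -> 48, delta = 4, sum = 149
Change 3: A[7] -12 -> 41, delta = 53, sum = 202

Answer: 202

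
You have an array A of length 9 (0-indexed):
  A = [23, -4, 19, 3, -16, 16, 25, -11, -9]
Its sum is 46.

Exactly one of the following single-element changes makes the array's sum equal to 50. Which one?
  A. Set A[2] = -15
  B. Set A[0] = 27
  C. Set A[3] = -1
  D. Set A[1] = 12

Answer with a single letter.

Option A: A[2] 19->-15, delta=-34, new_sum=46+(-34)=12
Option B: A[0] 23->27, delta=4, new_sum=46+(4)=50 <-- matches target
Option C: A[3] 3->-1, delta=-4, new_sum=46+(-4)=42
Option D: A[1] -4->12, delta=16, new_sum=46+(16)=62

Answer: B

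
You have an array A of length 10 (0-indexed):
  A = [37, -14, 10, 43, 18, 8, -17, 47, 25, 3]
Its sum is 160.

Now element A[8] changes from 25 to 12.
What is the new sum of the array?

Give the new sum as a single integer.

Answer: 147

Derivation:
Old value at index 8: 25
New value at index 8: 12
Delta = 12 - 25 = -13
New sum = old_sum + delta = 160 + (-13) = 147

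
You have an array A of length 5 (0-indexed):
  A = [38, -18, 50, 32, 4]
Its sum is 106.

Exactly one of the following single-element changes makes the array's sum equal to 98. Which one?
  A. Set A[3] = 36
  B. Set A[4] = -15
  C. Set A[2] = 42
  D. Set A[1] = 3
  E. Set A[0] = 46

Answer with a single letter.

Option A: A[3] 32->36, delta=4, new_sum=106+(4)=110
Option B: A[4] 4->-15, delta=-19, new_sum=106+(-19)=87
Option C: A[2] 50->42, delta=-8, new_sum=106+(-8)=98 <-- matches target
Option D: A[1] -18->3, delta=21, new_sum=106+(21)=127
Option E: A[0] 38->46, delta=8, new_sum=106+(8)=114

Answer: C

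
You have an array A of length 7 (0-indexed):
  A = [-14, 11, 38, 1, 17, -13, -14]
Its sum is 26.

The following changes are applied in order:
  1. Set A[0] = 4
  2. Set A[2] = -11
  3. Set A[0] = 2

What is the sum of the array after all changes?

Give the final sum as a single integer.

Answer: -7

Derivation:
Initial sum: 26
Change 1: A[0] -14 -> 4, delta = 18, sum = 44
Change 2: A[2] 38 -> -11, delta = -49, sum = -5
Change 3: A[0] 4 -> 2, delta = -2, sum = -7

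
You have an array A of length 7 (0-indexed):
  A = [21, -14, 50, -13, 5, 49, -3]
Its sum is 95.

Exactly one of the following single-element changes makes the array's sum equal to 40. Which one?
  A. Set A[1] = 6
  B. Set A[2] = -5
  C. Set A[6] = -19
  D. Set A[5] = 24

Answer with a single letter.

Option A: A[1] -14->6, delta=20, new_sum=95+(20)=115
Option B: A[2] 50->-5, delta=-55, new_sum=95+(-55)=40 <-- matches target
Option C: A[6] -3->-19, delta=-16, new_sum=95+(-16)=79
Option D: A[5] 49->24, delta=-25, new_sum=95+(-25)=70

Answer: B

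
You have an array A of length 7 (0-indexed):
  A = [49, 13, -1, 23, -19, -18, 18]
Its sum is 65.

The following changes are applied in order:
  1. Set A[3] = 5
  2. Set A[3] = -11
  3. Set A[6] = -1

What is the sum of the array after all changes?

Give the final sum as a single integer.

Answer: 12

Derivation:
Initial sum: 65
Change 1: A[3] 23 -> 5, delta = -18, sum = 47
Change 2: A[3] 5 -> -11, delta = -16, sum = 31
Change 3: A[6] 18 -> -1, delta = -19, sum = 12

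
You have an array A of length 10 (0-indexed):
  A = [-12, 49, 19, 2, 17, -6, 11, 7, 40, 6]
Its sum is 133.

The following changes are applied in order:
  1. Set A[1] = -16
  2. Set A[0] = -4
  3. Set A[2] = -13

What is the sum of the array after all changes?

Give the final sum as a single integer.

Initial sum: 133
Change 1: A[1] 49 -> -16, delta = -65, sum = 68
Change 2: A[0] -12 -> -4, delta = 8, sum = 76
Change 3: A[2] 19 -> -13, delta = -32, sum = 44

Answer: 44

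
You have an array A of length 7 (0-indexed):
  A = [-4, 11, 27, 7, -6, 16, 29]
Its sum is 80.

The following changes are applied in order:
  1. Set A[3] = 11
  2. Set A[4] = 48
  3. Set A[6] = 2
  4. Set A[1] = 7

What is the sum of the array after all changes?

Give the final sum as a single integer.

Answer: 107

Derivation:
Initial sum: 80
Change 1: A[3] 7 -> 11, delta = 4, sum = 84
Change 2: A[4] -6 -> 48, delta = 54, sum = 138
Change 3: A[6] 29 -> 2, delta = -27, sum = 111
Change 4: A[1] 11 -> 7, delta = -4, sum = 107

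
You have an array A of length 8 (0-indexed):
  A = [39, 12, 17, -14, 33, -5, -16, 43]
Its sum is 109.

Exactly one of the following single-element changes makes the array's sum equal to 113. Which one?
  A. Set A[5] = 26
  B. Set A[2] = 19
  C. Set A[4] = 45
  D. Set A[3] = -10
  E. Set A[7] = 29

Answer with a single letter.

Answer: D

Derivation:
Option A: A[5] -5->26, delta=31, new_sum=109+(31)=140
Option B: A[2] 17->19, delta=2, new_sum=109+(2)=111
Option C: A[4] 33->45, delta=12, new_sum=109+(12)=121
Option D: A[3] -14->-10, delta=4, new_sum=109+(4)=113 <-- matches target
Option E: A[7] 43->29, delta=-14, new_sum=109+(-14)=95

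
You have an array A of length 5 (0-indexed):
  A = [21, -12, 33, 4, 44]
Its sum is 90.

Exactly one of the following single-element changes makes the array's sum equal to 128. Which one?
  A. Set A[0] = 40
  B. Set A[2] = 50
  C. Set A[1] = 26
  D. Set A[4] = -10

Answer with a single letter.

Option A: A[0] 21->40, delta=19, new_sum=90+(19)=109
Option B: A[2] 33->50, delta=17, new_sum=90+(17)=107
Option C: A[1] -12->26, delta=38, new_sum=90+(38)=128 <-- matches target
Option D: A[4] 44->-10, delta=-54, new_sum=90+(-54)=36

Answer: C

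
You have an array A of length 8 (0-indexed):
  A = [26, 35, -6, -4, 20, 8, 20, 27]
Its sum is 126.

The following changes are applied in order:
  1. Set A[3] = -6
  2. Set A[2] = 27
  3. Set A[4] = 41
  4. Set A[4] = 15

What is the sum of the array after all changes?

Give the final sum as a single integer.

Initial sum: 126
Change 1: A[3] -4 -> -6, delta = -2, sum = 124
Change 2: A[2] -6 -> 27, delta = 33, sum = 157
Change 3: A[4] 20 -> 41, delta = 21, sum = 178
Change 4: A[4] 41 -> 15, delta = -26, sum = 152

Answer: 152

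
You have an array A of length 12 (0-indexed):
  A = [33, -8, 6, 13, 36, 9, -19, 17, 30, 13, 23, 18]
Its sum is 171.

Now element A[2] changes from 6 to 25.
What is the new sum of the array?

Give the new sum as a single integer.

Old value at index 2: 6
New value at index 2: 25
Delta = 25 - 6 = 19
New sum = old_sum + delta = 171 + (19) = 190

Answer: 190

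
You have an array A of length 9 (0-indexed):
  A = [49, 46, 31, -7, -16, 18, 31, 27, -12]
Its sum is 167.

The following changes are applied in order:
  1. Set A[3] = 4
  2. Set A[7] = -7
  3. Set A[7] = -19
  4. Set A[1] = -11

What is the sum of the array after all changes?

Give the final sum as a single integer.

Answer: 75

Derivation:
Initial sum: 167
Change 1: A[3] -7 -> 4, delta = 11, sum = 178
Change 2: A[7] 27 -> -7, delta = -34, sum = 144
Change 3: A[7] -7 -> -19, delta = -12, sum = 132
Change 4: A[1] 46 -> -11, delta = -57, sum = 75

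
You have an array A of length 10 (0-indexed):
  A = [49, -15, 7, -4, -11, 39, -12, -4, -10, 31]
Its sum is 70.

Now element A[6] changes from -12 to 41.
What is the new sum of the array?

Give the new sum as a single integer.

Answer: 123

Derivation:
Old value at index 6: -12
New value at index 6: 41
Delta = 41 - -12 = 53
New sum = old_sum + delta = 70 + (53) = 123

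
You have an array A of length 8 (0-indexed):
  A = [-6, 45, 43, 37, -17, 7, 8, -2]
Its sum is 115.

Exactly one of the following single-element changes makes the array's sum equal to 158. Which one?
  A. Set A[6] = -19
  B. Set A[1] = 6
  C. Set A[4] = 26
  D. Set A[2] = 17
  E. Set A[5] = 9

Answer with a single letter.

Option A: A[6] 8->-19, delta=-27, new_sum=115+(-27)=88
Option B: A[1] 45->6, delta=-39, new_sum=115+(-39)=76
Option C: A[4] -17->26, delta=43, new_sum=115+(43)=158 <-- matches target
Option D: A[2] 43->17, delta=-26, new_sum=115+(-26)=89
Option E: A[5] 7->9, delta=2, new_sum=115+(2)=117

Answer: C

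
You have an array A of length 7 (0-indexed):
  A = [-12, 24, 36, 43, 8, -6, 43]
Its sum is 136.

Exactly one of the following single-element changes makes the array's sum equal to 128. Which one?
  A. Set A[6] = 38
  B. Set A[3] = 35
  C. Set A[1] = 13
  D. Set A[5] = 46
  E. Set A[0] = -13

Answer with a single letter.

Answer: B

Derivation:
Option A: A[6] 43->38, delta=-5, new_sum=136+(-5)=131
Option B: A[3] 43->35, delta=-8, new_sum=136+(-8)=128 <-- matches target
Option C: A[1] 24->13, delta=-11, new_sum=136+(-11)=125
Option D: A[5] -6->46, delta=52, new_sum=136+(52)=188
Option E: A[0] -12->-13, delta=-1, new_sum=136+(-1)=135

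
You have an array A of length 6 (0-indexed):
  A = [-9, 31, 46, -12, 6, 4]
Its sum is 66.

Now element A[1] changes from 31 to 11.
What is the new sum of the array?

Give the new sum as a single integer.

Old value at index 1: 31
New value at index 1: 11
Delta = 11 - 31 = -20
New sum = old_sum + delta = 66 + (-20) = 46

Answer: 46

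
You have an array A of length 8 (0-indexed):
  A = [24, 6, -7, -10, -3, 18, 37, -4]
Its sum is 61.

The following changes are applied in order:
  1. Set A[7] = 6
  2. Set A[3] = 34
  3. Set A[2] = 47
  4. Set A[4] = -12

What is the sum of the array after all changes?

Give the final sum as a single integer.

Answer: 160

Derivation:
Initial sum: 61
Change 1: A[7] -4 -> 6, delta = 10, sum = 71
Change 2: A[3] -10 -> 34, delta = 44, sum = 115
Change 3: A[2] -7 -> 47, delta = 54, sum = 169
Change 4: A[4] -3 -> -12, delta = -9, sum = 160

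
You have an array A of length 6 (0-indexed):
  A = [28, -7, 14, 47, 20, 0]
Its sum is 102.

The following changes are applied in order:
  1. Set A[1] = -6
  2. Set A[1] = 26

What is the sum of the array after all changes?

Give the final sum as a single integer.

Answer: 135

Derivation:
Initial sum: 102
Change 1: A[1] -7 -> -6, delta = 1, sum = 103
Change 2: A[1] -6 -> 26, delta = 32, sum = 135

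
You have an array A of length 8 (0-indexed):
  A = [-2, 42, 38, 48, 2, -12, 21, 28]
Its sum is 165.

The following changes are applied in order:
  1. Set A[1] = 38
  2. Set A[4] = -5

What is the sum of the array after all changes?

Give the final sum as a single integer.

Answer: 154

Derivation:
Initial sum: 165
Change 1: A[1] 42 -> 38, delta = -4, sum = 161
Change 2: A[4] 2 -> -5, delta = -7, sum = 154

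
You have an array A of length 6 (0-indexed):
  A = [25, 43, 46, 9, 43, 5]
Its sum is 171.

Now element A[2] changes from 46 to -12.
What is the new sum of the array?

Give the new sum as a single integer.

Answer: 113

Derivation:
Old value at index 2: 46
New value at index 2: -12
Delta = -12 - 46 = -58
New sum = old_sum + delta = 171 + (-58) = 113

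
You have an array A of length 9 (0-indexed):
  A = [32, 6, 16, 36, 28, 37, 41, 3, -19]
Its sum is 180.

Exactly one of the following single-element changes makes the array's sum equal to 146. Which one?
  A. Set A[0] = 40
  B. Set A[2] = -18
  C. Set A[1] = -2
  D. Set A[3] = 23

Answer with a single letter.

Option A: A[0] 32->40, delta=8, new_sum=180+(8)=188
Option B: A[2] 16->-18, delta=-34, new_sum=180+(-34)=146 <-- matches target
Option C: A[1] 6->-2, delta=-8, new_sum=180+(-8)=172
Option D: A[3] 36->23, delta=-13, new_sum=180+(-13)=167

Answer: B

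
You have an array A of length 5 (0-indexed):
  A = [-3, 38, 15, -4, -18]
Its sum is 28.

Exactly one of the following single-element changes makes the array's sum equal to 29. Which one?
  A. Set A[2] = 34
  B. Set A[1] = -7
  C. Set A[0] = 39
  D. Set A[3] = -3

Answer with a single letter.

Answer: D

Derivation:
Option A: A[2] 15->34, delta=19, new_sum=28+(19)=47
Option B: A[1] 38->-7, delta=-45, new_sum=28+(-45)=-17
Option C: A[0] -3->39, delta=42, new_sum=28+(42)=70
Option D: A[3] -4->-3, delta=1, new_sum=28+(1)=29 <-- matches target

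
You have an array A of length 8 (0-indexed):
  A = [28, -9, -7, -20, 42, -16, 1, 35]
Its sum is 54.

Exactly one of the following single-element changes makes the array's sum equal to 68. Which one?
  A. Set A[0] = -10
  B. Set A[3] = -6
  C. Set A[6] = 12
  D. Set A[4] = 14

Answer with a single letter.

Answer: B

Derivation:
Option A: A[0] 28->-10, delta=-38, new_sum=54+(-38)=16
Option B: A[3] -20->-6, delta=14, new_sum=54+(14)=68 <-- matches target
Option C: A[6] 1->12, delta=11, new_sum=54+(11)=65
Option D: A[4] 42->14, delta=-28, new_sum=54+(-28)=26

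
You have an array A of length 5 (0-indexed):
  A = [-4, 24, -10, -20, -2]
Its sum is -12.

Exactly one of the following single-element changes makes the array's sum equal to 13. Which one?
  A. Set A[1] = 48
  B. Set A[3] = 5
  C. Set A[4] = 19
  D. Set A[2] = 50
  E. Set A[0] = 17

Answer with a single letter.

Answer: B

Derivation:
Option A: A[1] 24->48, delta=24, new_sum=-12+(24)=12
Option B: A[3] -20->5, delta=25, new_sum=-12+(25)=13 <-- matches target
Option C: A[4] -2->19, delta=21, new_sum=-12+(21)=9
Option D: A[2] -10->50, delta=60, new_sum=-12+(60)=48
Option E: A[0] -4->17, delta=21, new_sum=-12+(21)=9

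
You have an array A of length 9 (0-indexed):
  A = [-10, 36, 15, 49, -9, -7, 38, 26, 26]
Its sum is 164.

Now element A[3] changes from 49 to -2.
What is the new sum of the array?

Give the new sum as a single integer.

Old value at index 3: 49
New value at index 3: -2
Delta = -2 - 49 = -51
New sum = old_sum + delta = 164 + (-51) = 113

Answer: 113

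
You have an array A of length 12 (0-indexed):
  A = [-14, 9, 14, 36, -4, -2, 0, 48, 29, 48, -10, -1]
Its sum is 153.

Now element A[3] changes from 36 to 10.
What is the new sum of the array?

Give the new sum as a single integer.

Answer: 127

Derivation:
Old value at index 3: 36
New value at index 3: 10
Delta = 10 - 36 = -26
New sum = old_sum + delta = 153 + (-26) = 127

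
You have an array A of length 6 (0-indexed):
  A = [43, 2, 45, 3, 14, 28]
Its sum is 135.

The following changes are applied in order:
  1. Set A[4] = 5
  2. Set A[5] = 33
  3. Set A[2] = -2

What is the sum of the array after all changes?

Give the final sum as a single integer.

Initial sum: 135
Change 1: A[4] 14 -> 5, delta = -9, sum = 126
Change 2: A[5] 28 -> 33, delta = 5, sum = 131
Change 3: A[2] 45 -> -2, delta = -47, sum = 84

Answer: 84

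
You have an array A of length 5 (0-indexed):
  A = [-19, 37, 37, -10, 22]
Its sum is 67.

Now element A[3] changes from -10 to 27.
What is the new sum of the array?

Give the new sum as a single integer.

Answer: 104

Derivation:
Old value at index 3: -10
New value at index 3: 27
Delta = 27 - -10 = 37
New sum = old_sum + delta = 67 + (37) = 104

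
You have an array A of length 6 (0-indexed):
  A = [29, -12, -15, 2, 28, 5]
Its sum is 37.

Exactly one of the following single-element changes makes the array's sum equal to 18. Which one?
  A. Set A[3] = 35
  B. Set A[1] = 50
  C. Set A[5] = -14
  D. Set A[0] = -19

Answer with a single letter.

Option A: A[3] 2->35, delta=33, new_sum=37+(33)=70
Option B: A[1] -12->50, delta=62, new_sum=37+(62)=99
Option C: A[5] 5->-14, delta=-19, new_sum=37+(-19)=18 <-- matches target
Option D: A[0] 29->-19, delta=-48, new_sum=37+(-48)=-11

Answer: C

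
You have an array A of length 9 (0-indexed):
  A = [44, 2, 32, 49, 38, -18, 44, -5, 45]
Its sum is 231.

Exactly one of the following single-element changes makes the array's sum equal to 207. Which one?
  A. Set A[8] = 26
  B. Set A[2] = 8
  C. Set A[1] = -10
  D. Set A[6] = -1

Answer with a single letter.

Option A: A[8] 45->26, delta=-19, new_sum=231+(-19)=212
Option B: A[2] 32->8, delta=-24, new_sum=231+(-24)=207 <-- matches target
Option C: A[1] 2->-10, delta=-12, new_sum=231+(-12)=219
Option D: A[6] 44->-1, delta=-45, new_sum=231+(-45)=186

Answer: B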